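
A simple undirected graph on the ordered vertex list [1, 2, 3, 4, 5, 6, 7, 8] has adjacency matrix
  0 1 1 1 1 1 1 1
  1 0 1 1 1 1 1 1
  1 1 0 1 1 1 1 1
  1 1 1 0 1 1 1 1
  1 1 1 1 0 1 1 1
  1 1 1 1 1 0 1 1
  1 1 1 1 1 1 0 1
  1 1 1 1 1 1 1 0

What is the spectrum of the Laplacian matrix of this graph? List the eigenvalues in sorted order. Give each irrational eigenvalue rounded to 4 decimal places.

[0, 8, 8, 8, 8, 8, 8, 8]

Each diagonal entry of L is the vertex degree and each off-diagonal entry is -1 where an edge is present, 0 otherwise; in the order [1, 2, 3, 4, 5, 6, 7, 8] the diagonal is [7, 7, 7, 7, 7, 7, 7, 7]. L is symmetric positive semidefinite, so every eigenvalue is real and nonnegative. By the matrix-tree theorem the graph has (1/8) * product of the nonzero eigenvalues = 262144 spanning trees. The largest eigenvalue, 8, is at most the vertex count 8.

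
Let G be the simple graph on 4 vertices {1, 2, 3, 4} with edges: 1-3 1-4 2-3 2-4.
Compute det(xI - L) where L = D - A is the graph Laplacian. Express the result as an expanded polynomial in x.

x^4 - 8x^3 + 20x^2 - 16x

With the vertex order [1, 2, 3, 4], the degrees are [2, 2, 2, 2], giving D = diag(2, 2, 2, 2) and L = D - A. L has integer entries, so p(x) = det(xI - L) has integer coefficients. Expanding the determinant yields x^4 - 8x^3 + 20x^2 - 16x. Since p(0) = det(-L) = 0, x divides p(x). By the matrix-tree theorem the graph has (1/4) * product of the nonzero eigenvalues = 4 spanning trees.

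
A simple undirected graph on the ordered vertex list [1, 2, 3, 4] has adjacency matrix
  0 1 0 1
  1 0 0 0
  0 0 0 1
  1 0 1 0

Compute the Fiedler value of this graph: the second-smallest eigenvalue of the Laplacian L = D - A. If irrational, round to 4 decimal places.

With the vertex order [1, 2, 3, 4], the degrees are [2, 1, 1, 2], giving D = diag(2, 1, 1, 2) and L = D - A. The smallest Laplacian eigenvalue is always 0. The next one, lambda_2 = 0.5858, measures how hard the graph is to disconnect: larger values mean better connectivity. The eigenvalues sum to 6, which equals trace(L) = 2|E|.

0.5858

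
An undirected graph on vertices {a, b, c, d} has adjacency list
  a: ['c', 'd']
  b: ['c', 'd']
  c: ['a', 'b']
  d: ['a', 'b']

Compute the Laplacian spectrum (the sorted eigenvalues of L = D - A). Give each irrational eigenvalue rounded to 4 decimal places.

Each diagonal entry of L is the vertex degree and each off-diagonal entry is -1 where an edge is present, 0 otherwise; in the order [a, b, c, d] the diagonal is [2, 2, 2, 2]. The multiplicity of 0 as a Laplacian eigenvalue equals the number of connected components. The eigenvalues sum to 8, which equals trace(L) = 2|E|. The largest eigenvalue, 4, is at most the vertex count 4.

[0, 2, 2, 4]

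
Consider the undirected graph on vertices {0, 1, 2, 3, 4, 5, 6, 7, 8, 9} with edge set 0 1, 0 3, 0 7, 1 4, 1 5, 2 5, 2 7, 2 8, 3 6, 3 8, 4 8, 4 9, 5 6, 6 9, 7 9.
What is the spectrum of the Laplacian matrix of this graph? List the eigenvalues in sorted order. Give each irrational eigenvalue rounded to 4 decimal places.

Each diagonal entry of L is the vertex degree and each off-diagonal entry is -1 where an edge is present, 0 otherwise; in the order [0, 1, 2, 3, 4, 5, 6, 7, 8, 9] the diagonal is [3, 3, 3, 3, 3, 3, 3, 3, 3, 3]. Diagonalising L (or applying a numerical eigensolver to the 10x10 matrix) gives the spectrum above.

[0, 2, 2, 2, 2, 2, 5, 5, 5, 5]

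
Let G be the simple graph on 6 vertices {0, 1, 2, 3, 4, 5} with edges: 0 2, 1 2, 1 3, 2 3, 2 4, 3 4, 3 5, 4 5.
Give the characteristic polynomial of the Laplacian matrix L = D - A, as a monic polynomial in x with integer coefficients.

Reading degrees in the order [0, 1, 2, 3, 4, 5] gives [1, 2, 4, 4, 3, 2]; set D = diag(1, 2, 4, 4, 3, 2) and form L = D - A. L has integer entries, so p(x) = det(xI - L) has integer coefficients. Expanding the determinant yields x^6 - 16x^5 + 95x^4 - 256x^3 + 305x^2 - 126x. Since p(0) = det(-L) = 0, x divides p(x). By the matrix-tree theorem the graph has (1/6) * product of the nonzero eigenvalues = 21 spanning trees.

x^6 - 16x^5 + 95x^4 - 256x^3 + 305x^2 - 126x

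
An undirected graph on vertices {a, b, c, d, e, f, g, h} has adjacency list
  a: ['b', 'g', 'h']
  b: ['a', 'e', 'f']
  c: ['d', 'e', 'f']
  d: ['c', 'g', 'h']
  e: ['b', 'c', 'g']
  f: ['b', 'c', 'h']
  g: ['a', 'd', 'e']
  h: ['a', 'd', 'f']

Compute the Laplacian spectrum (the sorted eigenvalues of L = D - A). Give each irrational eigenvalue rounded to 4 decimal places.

With the vertex order [a, b, c, d, e, f, g, h], the degrees are [3, 3, 3, 3, 3, 3, 3, 3], giving D = diag(3, 3, 3, 3, 3, 3, 3, 3) and L = D - A. The multiplicity of 0 as a Laplacian eigenvalue equals the number of connected components.

[0, 2, 2, 2, 4, 4, 4, 6]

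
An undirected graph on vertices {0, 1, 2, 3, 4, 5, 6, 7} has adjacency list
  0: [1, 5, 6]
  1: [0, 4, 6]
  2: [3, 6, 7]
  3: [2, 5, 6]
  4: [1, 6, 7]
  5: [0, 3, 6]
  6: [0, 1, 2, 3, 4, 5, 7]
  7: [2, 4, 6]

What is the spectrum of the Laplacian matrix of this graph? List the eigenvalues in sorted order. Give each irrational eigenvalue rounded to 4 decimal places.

[0, 1.7530, 1.7530, 3.4450, 3.4450, 4.8019, 4.8019, 8]

Reading degrees in the order [0, 1, 2, 3, 4, 5, 6, 7] gives [3, 3, 3, 3, 3, 3, 7, 3]; set D = diag(3, 3, 3, 3, 3, 3, 7, 3) and form L = D - A. The multiplicity of 0 as a Laplacian eigenvalue equals the number of connected components. The single zero eigenvalue shows the graph is connected. By the matrix-tree theorem the graph has (1/8) * product of the nonzero eigenvalues = 841 spanning trees. There is one zero in the spectrum, matching the 1 component.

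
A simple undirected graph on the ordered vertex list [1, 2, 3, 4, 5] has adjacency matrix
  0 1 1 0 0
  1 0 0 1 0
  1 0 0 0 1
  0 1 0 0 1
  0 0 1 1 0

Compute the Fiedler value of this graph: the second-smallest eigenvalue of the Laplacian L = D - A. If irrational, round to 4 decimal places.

With the vertex order [1, 2, 3, 4, 5], the degrees are [2, 2, 2, 2, 2], giving D = diag(2, 2, 2, 2, 2) and L = D - A. The sorted Laplacian eigenvalues are [0, 1.3820, 1.3820, 3.6180, 3.6180]; the algebraic connectivity is the second entry, 1.3820. There is one zero in the spectrum, matching the 1 component. The eigenvalues sum to 10, which equals trace(L) = 2|E|.

1.3820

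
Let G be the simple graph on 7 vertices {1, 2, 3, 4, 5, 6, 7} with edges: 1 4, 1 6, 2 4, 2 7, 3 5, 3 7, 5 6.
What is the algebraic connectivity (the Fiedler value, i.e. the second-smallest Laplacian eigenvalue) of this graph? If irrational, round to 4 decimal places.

0.7530

Each diagonal entry of L is the vertex degree and each off-diagonal entry is -1 where an edge is present, 0 otherwise; in the order [1, 2, 3, 4, 5, 6, 7] the diagonal is [2, 2, 2, 2, 2, 2, 2]. Computing the eigenvalues of L and sorting gives [0, 0.7530, 0.7530, 2.4450, 2.4450, 3.8019, 3.8019]. The Fiedler value lambda_2 = 0.7530 is strictly positive, so the graph is connected. The eigenvalues sum to 14, which equals trace(L) = 2|E|.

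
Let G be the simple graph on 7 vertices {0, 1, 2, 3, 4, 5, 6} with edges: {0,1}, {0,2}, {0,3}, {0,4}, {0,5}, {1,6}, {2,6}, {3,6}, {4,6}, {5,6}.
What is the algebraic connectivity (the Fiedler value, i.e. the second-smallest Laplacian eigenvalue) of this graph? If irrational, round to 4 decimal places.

2

Reading degrees in the order [0, 1, 2, 3, 4, 5, 6] gives [5, 2, 2, 2, 2, 2, 5]; set D = diag(5, 2, 2, 2, 2, 2, 5) and form L = D - A. The sorted Laplacian eigenvalues are [0, 2, 2, 2, 2, 5, 7]; the algebraic connectivity is the second entry, 2. The eigenvalues sum to 20, which equals trace(L) = 2|E|.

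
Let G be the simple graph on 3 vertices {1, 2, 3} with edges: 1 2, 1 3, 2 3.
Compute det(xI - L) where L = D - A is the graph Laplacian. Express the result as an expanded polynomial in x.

x^3 - 6x^2 + 9x

Reading degrees in the order [1, 2, 3] gives [2, 2, 2]; set D = diag(2, 2, 2) and form L = D - A. The eigenvalues of L are [0, 3, 3]; the characteristic polynomial is the product of (x - lambda_i), which multiplies out to x^3 - 6x^2 + 9x. Since p(0) = det(-L) = 0, x divides p(x). There is one zero in the spectrum, matching the 1 component. By the matrix-tree theorem the graph has (1/3) * product of the nonzero eigenvalues = 3 spanning trees.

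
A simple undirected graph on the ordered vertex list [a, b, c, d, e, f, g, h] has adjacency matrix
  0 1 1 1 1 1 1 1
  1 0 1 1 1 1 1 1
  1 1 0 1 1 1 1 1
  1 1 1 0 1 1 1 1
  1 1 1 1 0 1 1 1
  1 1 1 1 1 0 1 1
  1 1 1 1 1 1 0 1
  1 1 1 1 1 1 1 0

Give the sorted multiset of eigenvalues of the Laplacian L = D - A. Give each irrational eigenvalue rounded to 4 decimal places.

[0, 8, 8, 8, 8, 8, 8, 8]

With the vertex order [a, b, c, d, e, f, g, h], the degrees are [7, 7, 7, 7, 7, 7, 7, 7], giving D = diag(7, 7, 7, 7, 7, 7, 7, 7) and L = D - A. Diagonalising L (or applying a numerical eigensolver to the 8x8 matrix) gives the spectrum above. The single zero eigenvalue shows the graph is connected. There is one zero in the spectrum, matching the 1 component.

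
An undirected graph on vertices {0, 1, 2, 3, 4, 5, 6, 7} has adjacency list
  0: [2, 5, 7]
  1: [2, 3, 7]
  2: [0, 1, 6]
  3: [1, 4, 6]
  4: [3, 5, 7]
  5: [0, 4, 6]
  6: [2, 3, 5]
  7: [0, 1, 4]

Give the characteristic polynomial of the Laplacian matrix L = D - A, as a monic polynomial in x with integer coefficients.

With the vertex order [0, 1, 2, 3, 4, 5, 6, 7], the degrees are [3, 3, 3, 3, 3, 3, 3, 3], giving D = diag(3, 3, 3, 3, 3, 3, 3, 3) and L = D - A. L has integer entries, so p(x) = det(xI - L) has integer coefficients. Expanding the determinant yields x^8 - 24x^7 + 240x^6 - 1296x^5 + 4080x^4 - 7488x^3 + 7424x^2 - 3072x. The constant term is 0 because L is singular (the all-ones vector lies in its kernel). The eigenvalues sum to 24, which equals trace(L) = 2|E|. The largest eigenvalue, 6, is at most the vertex count 8.

x^8 - 24x^7 + 240x^6 - 1296x^5 + 4080x^4 - 7488x^3 + 7424x^2 - 3072x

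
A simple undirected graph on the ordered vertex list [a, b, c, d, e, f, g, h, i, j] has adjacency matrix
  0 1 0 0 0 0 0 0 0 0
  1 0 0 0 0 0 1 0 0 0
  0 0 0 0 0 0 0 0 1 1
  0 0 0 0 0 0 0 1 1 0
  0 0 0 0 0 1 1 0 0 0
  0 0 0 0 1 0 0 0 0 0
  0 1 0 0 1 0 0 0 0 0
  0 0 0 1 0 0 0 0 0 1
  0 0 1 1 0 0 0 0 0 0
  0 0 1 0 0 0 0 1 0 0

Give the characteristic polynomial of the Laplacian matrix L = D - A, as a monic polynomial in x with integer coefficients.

x^10 - 18x^9 + 136x^8 - 560x^7 + 1365x^6 - 2000x^5 + 1700x^4 - 750x^3 + 125x^2

With the vertex order [a, b, c, d, e, f, g, h, i, j], the degrees are [1, 2, 2, 2, 2, 1, 2, 2, 2, 2], giving D = diag(1, 2, 2, 2, 2, 1, 2, 2, 2, 2) and L = D - A. L has integer entries, so p(x) = det(xI - L) has integer coefficients. Expanding the determinant yields x^10 - 18x^9 + 136x^8 - 560x^7 + 1365x^6 - 2000x^5 + 1700x^4 - 750x^3 + 125x^2. The coefficient of x^9 equals -trace(L) = -18, matching the sum of degrees. There are 2 zeros in the spectrum, matching the 2 components.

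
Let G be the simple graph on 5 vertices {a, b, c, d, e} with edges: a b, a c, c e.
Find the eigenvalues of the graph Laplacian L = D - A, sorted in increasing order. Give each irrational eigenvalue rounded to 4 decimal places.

Each diagonal entry of L is the vertex degree and each off-diagonal entry is -1 where an edge is present, 0 otherwise; in the order [a, b, c, d, e] the diagonal is [2, 1, 2, 0, 1]. L is symmetric positive semidefinite, so every eigenvalue is real and nonnegative. The 2 zero eigenvalues correspond to the 2 connected components. The eigenvalues sum to 6, which equals trace(L) = 2|E|. The largest eigenvalue, 3.4142, is at most the vertex count 5.

[0, 0, 0.5858, 2, 3.4142]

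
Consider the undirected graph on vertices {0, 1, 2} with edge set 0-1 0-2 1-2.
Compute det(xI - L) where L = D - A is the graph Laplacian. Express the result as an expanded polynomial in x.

x^3 - 6x^2 + 9x

Each diagonal entry of L is the vertex degree and each off-diagonal entry is -1 where an edge is present, 0 otherwise; in the order [0, 1, 2] the diagonal is [2, 2, 2]. L has integer entries, so p(x) = det(xI - L) has integer coefficients. Expanding the determinant yields x^3 - 6x^2 + 9x. Since p(0) = det(-L) = 0, x divides p(x). By the matrix-tree theorem the graph has (1/3) * product of the nonzero eigenvalues = 3 spanning trees. The largest eigenvalue, 3, is at most the vertex count 3.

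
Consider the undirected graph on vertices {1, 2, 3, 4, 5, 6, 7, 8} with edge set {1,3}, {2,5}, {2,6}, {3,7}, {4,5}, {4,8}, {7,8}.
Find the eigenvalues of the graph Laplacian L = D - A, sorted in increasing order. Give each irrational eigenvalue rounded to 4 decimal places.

With the vertex order [1, 2, 3, 4, 5, 6, 7, 8], the degrees are [1, 2, 2, 2, 2, 1, 2, 2], giving D = diag(1, 2, 2, 2, 2, 1, 2, 2) and L = D - A. Diagonalising L (or applying a numerical eigensolver to the 8x8 matrix) gives the spectrum above. There is one zero in the spectrum, matching the 1 component. By the matrix-tree theorem the graph has (1/8) * product of the nonzero eigenvalues = 1 spanning tree.

[0, 0.1522, 0.5858, 1.2346, 2, 2.7654, 3.4142, 3.8478]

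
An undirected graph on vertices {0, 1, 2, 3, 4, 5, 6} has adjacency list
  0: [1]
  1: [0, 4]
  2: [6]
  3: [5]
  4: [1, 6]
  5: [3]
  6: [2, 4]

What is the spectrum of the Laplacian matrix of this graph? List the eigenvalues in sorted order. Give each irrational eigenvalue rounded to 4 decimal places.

Each diagonal entry of L is the vertex degree and each off-diagonal entry is -1 where an edge is present, 0 otherwise; in the order [0, 1, 2, 3, 4, 5, 6] the diagonal is [1, 2, 1, 1, 2, 1, 2]. The multiplicity of 0 as a Laplacian eigenvalue equals the number of connected components. The 2 zero eigenvalues correspond to the 2 connected components. The largest eigenvalue, 3.6180, is at most the vertex count 7.

[0, 0, 0.3820, 1.3820, 2, 2.6180, 3.6180]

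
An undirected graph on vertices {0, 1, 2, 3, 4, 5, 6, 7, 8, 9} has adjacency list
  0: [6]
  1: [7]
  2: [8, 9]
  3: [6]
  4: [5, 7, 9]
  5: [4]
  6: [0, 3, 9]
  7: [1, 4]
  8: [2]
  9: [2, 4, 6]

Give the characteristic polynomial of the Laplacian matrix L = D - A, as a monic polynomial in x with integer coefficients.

x^10 - 18x^9 + 133x^8 - 524x^7 + 1198x^6 - 1624x^5 + 1284x^4 - 562x^3 + 122x^2 - 10x

Each diagonal entry of L is the vertex degree and each off-diagonal entry is -1 where an edge is present, 0 otherwise; in the order [0, 1, 2, 3, 4, 5, 6, 7, 8, 9] the diagonal is [1, 1, 2, 1, 3, 1, 3, 2, 1, 3]. L has integer entries, so p(x) = det(xI - L) has integer coefficients. Expanding the determinant yields x^10 - 18x^9 + 133x^8 - 524x^7 + 1198x^6 - 1624x^5 + 1284x^4 - 562x^3 + 122x^2 - 10x. The constant term is 0 because L is singular (the all-ones vector lies in its kernel). There is one zero in the spectrum, matching the 1 component.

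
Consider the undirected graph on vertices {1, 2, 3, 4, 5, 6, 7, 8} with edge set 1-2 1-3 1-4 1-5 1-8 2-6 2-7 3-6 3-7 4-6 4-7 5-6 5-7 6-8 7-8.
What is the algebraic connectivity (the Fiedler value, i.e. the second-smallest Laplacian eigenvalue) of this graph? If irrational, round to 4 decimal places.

3

Reading degrees in the order [1, 2, 3, 4, 5, 6, 7, 8] gives [5, 3, 3, 3, 3, 5, 5, 3]; set D = diag(5, 3, 3, 3, 3, 5, 5, 3) and form L = D - A. The sorted Laplacian eigenvalues are [0, 3, 3, 3, 3, 5, 5, 8]; the algebraic connectivity is the second entry, 3. The eigenvalues sum to 30, which equals trace(L) = 2|E|.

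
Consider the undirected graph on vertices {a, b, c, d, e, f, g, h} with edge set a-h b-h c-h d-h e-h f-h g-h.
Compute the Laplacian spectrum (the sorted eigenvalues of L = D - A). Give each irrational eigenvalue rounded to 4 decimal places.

[0, 1, 1, 1, 1, 1, 1, 8]

Each diagonal entry of L is the vertex degree and each off-diagonal entry is -1 where an edge is present, 0 otherwise; in the order [a, b, c, d, e, f, g, h] the diagonal is [1, 1, 1, 1, 1, 1, 1, 7]. The multiplicity of 0 as a Laplacian eigenvalue equals the number of connected components. There is one zero in the spectrum, matching the 1 component.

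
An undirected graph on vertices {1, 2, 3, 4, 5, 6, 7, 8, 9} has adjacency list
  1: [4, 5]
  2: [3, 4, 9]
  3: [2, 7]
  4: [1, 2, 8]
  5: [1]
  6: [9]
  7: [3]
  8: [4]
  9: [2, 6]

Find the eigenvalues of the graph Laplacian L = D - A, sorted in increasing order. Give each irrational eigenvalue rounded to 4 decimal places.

With the vertex order [1, 2, 3, 4, 5, 6, 7, 8, 9], the degrees are [2, 3, 2, 3, 1, 1, 1, 1, 2], giving D = diag(2, 3, 2, 3, 1, 1, 1, 1, 2) and L = D - A. Since every row of L sums to 0, the all-ones vector is in the kernel and 0 is an eigenvalue. The single zero eigenvalue shows the graph is connected. The largest eigenvalue, 4.7421, is at most the vertex count 9.

[0, 0.2311, 0.3820, 0.6416, 1.6129, 2.2591, 2.6180, 3.5132, 4.7421]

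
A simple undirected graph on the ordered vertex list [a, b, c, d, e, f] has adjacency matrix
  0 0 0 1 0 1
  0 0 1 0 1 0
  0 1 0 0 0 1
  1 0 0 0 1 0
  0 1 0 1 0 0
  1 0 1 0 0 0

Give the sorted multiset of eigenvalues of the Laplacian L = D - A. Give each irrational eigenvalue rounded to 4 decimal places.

[0, 1, 1, 3, 3, 4]

With the vertex order [a, b, c, d, e, f], the degrees are [2, 2, 2, 2, 2, 2], giving D = diag(2, 2, 2, 2, 2, 2) and L = D - A. The multiplicity of 0 as a Laplacian eigenvalue equals the number of connected components. By the matrix-tree theorem the graph has (1/6) * product of the nonzero eigenvalues = 6 spanning trees. The eigenvalues sum to 12, which equals trace(L) = 2|E|.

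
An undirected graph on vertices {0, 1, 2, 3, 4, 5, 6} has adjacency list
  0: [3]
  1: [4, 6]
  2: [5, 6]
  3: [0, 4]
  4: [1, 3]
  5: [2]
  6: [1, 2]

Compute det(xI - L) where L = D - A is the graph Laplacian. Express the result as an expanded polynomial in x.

Each diagonal entry of L is the vertex degree and each off-diagonal entry is -1 where an edge is present, 0 otherwise; in the order [0, 1, 2, 3, 4, 5, 6] the diagonal is [1, 2, 2, 2, 2, 1, 2]. Computing det(xI - L) by cofactor expansion (or equivalently via sum-over-permutations) gives x^7 - 12x^6 + 55x^5 - 120x^4 + 126x^3 - 56x^2 + 7x. The coefficient of x^6 equals -trace(L) = -12, matching the sum of degrees. The eigenvalues sum to 12, which equals trace(L) = 2|E|. There is one zero in the spectrum, matching the 1 component.

x^7 - 12x^6 + 55x^5 - 120x^4 + 126x^3 - 56x^2 + 7x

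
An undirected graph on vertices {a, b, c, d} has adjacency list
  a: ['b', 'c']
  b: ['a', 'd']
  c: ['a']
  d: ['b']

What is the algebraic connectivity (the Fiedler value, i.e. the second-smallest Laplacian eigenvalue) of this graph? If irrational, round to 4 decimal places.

Each diagonal entry of L is the vertex degree and each off-diagonal entry is -1 where an edge is present, 0 otherwise; in the order [a, b, c, d] the diagonal is [2, 2, 1, 1]. The sorted Laplacian eigenvalues are [0, 0.5858, 2, 3.4142]; the algebraic connectivity is the second entry, 0.5858. The eigenvalues sum to 6, which equals trace(L) = 2|E|. By the matrix-tree theorem the graph has (1/4) * product of the nonzero eigenvalues = 1 spanning tree.

0.5858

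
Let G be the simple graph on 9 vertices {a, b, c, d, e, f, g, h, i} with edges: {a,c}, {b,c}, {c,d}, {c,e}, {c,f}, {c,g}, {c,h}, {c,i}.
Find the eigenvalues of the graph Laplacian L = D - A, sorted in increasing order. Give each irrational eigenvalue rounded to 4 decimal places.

With the vertex order [a, b, c, d, e, f, g, h, i], the degrees are [1, 1, 8, 1, 1, 1, 1, 1, 1], giving D = diag(1, 1, 8, 1, 1, 1, 1, 1, 1) and L = D - A. The multiplicity of 0 as a Laplacian eigenvalue equals the number of connected components.

[0, 1, 1, 1, 1, 1, 1, 1, 9]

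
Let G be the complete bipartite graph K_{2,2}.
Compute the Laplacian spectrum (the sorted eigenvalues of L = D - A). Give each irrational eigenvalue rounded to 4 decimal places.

The graph has 4 vertices and degree multiset [2, 2, 2, 2]; D is the diagonal matrix of degrees and L = D - A. Since every row of L sums to 0, the all-ones vector is in the kernel and 0 is an eigenvalue. The single zero eigenvalue shows the graph is connected. There is one zero in the spectrum, matching the 1 component. The eigenvalues sum to 8, which equals trace(L) = 2|E|.

[0, 2, 2, 4]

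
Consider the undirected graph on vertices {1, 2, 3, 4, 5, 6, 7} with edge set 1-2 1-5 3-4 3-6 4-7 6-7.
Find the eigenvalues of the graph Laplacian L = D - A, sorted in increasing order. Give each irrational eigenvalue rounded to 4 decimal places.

[0, 0, 1, 2, 2, 3, 4]

Each diagonal entry of L is the vertex degree and each off-diagonal entry is -1 where an edge is present, 0 otherwise; in the order [1, 2, 3, 4, 5, 6, 7] the diagonal is [2, 1, 2, 2, 1, 2, 2]. Diagonalising L (or applying a numerical eigensolver to the 7x7 matrix) gives the spectrum above. The 2 zero eigenvalues correspond to the 2 connected components. There are 2 zeros in the spectrum, matching the 2 components. The largest eigenvalue, 4, is at most the vertex count 7.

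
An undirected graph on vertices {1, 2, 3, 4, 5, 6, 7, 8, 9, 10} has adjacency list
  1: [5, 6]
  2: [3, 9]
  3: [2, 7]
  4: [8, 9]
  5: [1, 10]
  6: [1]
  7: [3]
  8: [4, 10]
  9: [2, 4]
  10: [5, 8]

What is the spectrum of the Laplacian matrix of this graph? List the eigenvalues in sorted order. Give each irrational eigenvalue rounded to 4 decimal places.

Reading degrees in the order [1, 2, 3, 4, 5, 6, 7, 8, 9, 10] gives [2, 2, 2, 2, 2, 1, 1, 2, 2, 2]; set D = diag(2, 2, 2, 2, 2, 1, 1, 2, 2, 2) and form L = D - A. Diagonalising L (or applying a numerical eigensolver to the 10x10 matrix) gives the spectrum above. By the matrix-tree theorem the graph has (1/10) * product of the nonzero eigenvalues = 1 spanning tree. There is one zero in the spectrum, matching the 1 component.

[0, 0.0979, 0.3820, 0.8244, 1.3820, 2, 2.6180, 3.1756, 3.6180, 3.9021]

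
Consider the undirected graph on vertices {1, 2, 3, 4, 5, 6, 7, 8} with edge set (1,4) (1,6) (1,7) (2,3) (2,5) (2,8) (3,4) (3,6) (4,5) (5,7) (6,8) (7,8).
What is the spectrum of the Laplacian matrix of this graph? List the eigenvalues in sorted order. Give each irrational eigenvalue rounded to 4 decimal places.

[0, 2, 2, 2, 4, 4, 4, 6]

With the vertex order [1, 2, 3, 4, 5, 6, 7, 8], the degrees are [3, 3, 3, 3, 3, 3, 3, 3], giving D = diag(3, 3, 3, 3, 3, 3, 3, 3) and L = D - A. Since every row of L sums to 0, the all-ones vector is in the kernel and 0 is an eigenvalue. The single zero eigenvalue shows the graph is connected. There is one zero in the spectrum, matching the 1 component. The eigenvalues sum to 24, which equals trace(L) = 2|E|.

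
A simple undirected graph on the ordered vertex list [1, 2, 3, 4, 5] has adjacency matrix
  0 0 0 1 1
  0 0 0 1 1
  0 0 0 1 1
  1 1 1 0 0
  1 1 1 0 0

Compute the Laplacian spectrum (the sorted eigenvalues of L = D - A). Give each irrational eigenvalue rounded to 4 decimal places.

[0, 2, 2, 3, 5]

Reading degrees in the order [1, 2, 3, 4, 5] gives [2, 2, 2, 3, 3]; set D = diag(2, 2, 2, 3, 3) and form L = D - A. The multiplicity of 0 as a Laplacian eigenvalue equals the number of connected components. The largest eigenvalue, 5, is at most the vertex count 5. There is one zero in the spectrum, matching the 1 component.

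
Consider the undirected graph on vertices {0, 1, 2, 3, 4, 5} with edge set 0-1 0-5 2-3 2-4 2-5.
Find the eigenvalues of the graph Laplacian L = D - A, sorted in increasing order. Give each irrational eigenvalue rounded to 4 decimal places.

Each diagonal entry of L is the vertex degree and each off-diagonal entry is -1 where an edge is present, 0 otherwise; in the order [0, 1, 2, 3, 4, 5] the diagonal is [2, 1, 3, 1, 1, 2]. The multiplicity of 0 as a Laplacian eigenvalue equals the number of connected components. The largest eigenvalue, 4.2143, is at most the vertex count 6.

[0, 0.3249, 1, 1.4608, 3, 4.2143]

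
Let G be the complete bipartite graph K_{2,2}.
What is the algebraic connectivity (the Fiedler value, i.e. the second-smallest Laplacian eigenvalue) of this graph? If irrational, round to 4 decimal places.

The graph has 4 vertices and degree multiset [2, 2, 2, 2]; D is the diagonal matrix of degrees and L = D - A. The smallest Laplacian eigenvalue is always 0. The next one, lambda_2 = 2, measures how hard the graph is to disconnect: larger values mean better connectivity. The largest eigenvalue, 4, is at most the vertex count 4.

2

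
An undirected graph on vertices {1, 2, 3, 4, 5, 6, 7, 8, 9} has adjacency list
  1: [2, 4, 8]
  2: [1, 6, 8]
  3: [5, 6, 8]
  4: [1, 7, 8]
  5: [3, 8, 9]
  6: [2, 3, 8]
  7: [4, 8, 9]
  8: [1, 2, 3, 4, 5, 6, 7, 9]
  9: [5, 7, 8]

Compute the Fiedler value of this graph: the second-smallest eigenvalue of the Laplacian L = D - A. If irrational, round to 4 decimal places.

1.5858

Each diagonal entry of L is the vertex degree and each off-diagonal entry is -1 where an edge is present, 0 otherwise; in the order [1, 2, 3, 4, 5, 6, 7, 8, 9] the diagonal is [3, 3, 3, 3, 3, 3, 3, 8, 3]. The smallest Laplacian eigenvalue is always 0. The next one, lambda_2 = 1.5858, measures how hard the graph is to disconnect: larger values mean better connectivity. The eigenvalues sum to 32, which equals trace(L) = 2|E|. There is one zero in the spectrum, matching the 1 component.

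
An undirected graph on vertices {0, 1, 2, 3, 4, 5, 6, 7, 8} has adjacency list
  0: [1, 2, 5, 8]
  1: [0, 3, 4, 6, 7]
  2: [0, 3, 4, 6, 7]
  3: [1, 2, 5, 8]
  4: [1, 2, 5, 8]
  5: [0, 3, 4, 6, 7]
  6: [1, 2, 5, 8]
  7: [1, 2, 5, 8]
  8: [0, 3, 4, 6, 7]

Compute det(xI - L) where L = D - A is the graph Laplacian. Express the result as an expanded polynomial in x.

Reading degrees in the order [0, 1, 2, 3, 4, 5, 6, 7, 8] gives [4, 5, 5, 4, 4, 5, 4, 4, 5]; set D = diag(4, 5, 5, 4, 4, 5, 4, 4, 5) and form L = D - A. Computing det(xI - L) by cofactor expansion (or equivalently via sum-over-permutations) gives x^9 - 40x^8 + 690x^7 - 6720x^6 + 40485x^5 - 154704x^4 + 366560x^3 - 492800x^2 + 288000x. The coefficient of x^8 equals -trace(L) = -40, matching the sum of degrees. There is one zero in the spectrum, matching the 1 component. The largest eigenvalue, 9, is at most the vertex count 9.

x^9 - 40x^8 + 690x^7 - 6720x^6 + 40485x^5 - 154704x^4 + 366560x^3 - 492800x^2 + 288000x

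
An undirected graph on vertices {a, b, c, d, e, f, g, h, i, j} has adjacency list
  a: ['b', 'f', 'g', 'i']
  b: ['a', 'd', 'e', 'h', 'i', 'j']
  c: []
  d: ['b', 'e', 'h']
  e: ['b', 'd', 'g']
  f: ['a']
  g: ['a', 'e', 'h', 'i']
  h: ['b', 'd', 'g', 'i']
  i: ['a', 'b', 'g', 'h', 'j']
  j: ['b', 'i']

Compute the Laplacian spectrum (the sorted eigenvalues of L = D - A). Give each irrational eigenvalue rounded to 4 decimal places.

[0, 0, 0.7946, 1.7343, 2.7312, 3.3375, 4.4136, 5.3550, 6.2394, 7.3944]

Each diagonal entry of L is the vertex degree and each off-diagonal entry is -1 where an edge is present, 0 otherwise; in the order [a, b, c, d, e, f, g, h, i, j] the diagonal is [4, 6, 0, 3, 3, 1, 4, 4, 5, 2]. Since every row of L sums to 0, the all-ones vector is in the kernel and 0 is an eigenvalue. The 2 zero eigenvalues correspond to the 2 connected components.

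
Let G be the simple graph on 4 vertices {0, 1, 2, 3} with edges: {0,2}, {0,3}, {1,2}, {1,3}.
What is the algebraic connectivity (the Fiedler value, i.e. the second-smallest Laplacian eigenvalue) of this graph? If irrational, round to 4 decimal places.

2

Reading degrees in the order [0, 1, 2, 3] gives [2, 2, 2, 2]; set D = diag(2, 2, 2, 2) and form L = D - A. The sorted Laplacian eigenvalues are [0, 2, 2, 4]; the algebraic connectivity is the second entry, 2. There is one zero in the spectrum, matching the 1 component.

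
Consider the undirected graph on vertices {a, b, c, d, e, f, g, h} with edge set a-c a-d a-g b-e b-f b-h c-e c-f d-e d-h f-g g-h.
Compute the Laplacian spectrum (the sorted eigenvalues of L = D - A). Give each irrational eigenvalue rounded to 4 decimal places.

[0, 2, 2, 2, 4, 4, 4, 6]

Reading degrees in the order [a, b, c, d, e, f, g, h] gives [3, 3, 3, 3, 3, 3, 3, 3]; set D = diag(3, 3, 3, 3, 3, 3, 3, 3) and form L = D - A. The multiplicity of 0 as a Laplacian eigenvalue equals the number of connected components. There is one zero in the spectrum, matching the 1 component. The largest eigenvalue, 6, is at most the vertex count 8.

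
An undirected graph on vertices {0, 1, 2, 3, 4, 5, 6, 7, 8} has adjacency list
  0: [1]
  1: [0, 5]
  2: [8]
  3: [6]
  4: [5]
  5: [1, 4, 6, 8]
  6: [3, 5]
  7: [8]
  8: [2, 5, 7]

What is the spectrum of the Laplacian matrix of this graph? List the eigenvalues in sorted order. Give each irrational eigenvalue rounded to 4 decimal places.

[0, 0.3047, 0.3820, 0.7566, 1, 2.0960, 2.6180, 3.4609, 5.3818]

With the vertex order [0, 1, 2, 3, 4, 5, 6, 7, 8], the degrees are [1, 2, 1, 1, 1, 4, 2, 1, 3], giving D = diag(1, 2, 1, 1, 1, 4, 2, 1, 3) and L = D - A. L is symmetric positive semidefinite, so every eigenvalue is real and nonnegative.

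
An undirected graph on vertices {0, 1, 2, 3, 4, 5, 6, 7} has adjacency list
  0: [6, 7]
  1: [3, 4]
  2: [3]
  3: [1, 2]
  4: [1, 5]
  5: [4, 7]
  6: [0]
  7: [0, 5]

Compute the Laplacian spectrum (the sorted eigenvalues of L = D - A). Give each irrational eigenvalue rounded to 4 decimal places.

Each diagonal entry of L is the vertex degree and each off-diagonal entry is -1 where an edge is present, 0 otherwise; in the order [0, 1, 2, 3, 4, 5, 6, 7] the diagonal is [2, 2, 1, 2, 2, 2, 1, 2]. The multiplicity of 0 as a Laplacian eigenvalue equals the number of connected components. The single zero eigenvalue shows the graph is connected. The largest eigenvalue, 3.8478, is at most the vertex count 8.

[0, 0.1522, 0.5858, 1.2346, 2, 2.7654, 3.4142, 3.8478]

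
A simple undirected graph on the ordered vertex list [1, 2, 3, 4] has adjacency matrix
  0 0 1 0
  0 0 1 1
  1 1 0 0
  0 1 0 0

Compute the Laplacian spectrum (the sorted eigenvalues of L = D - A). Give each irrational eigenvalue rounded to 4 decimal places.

Reading degrees in the order [1, 2, 3, 4] gives [1, 2, 2, 1]; set D = diag(1, 2, 2, 1) and form L = D - A. L is symmetric positive semidefinite, so every eigenvalue is real and nonnegative. The single zero eigenvalue shows the graph is connected. The eigenvalues sum to 6, which equals trace(L) = 2|E|.

[0, 0.5858, 2, 3.4142]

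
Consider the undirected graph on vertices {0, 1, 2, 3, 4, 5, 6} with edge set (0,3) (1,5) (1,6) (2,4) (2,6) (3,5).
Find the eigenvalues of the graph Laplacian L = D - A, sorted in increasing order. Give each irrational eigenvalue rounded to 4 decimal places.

Each diagonal entry of L is the vertex degree and each off-diagonal entry is -1 where an edge is present, 0 otherwise; in the order [0, 1, 2, 3, 4, 5, 6] the diagonal is [1, 2, 2, 2, 1, 2, 2]. Diagonalising L (or applying a numerical eigensolver to the 7x7 matrix) gives the spectrum above. The largest eigenvalue, 3.8019, is at most the vertex count 7. There is one zero in the spectrum, matching the 1 component.

[0, 0.1981, 0.7530, 1.5550, 2.4450, 3.2470, 3.8019]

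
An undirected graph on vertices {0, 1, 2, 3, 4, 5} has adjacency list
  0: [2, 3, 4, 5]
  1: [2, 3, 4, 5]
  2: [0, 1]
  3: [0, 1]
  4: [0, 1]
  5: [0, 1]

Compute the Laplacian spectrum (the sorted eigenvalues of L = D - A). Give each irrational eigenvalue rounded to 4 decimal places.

With the vertex order [0, 1, 2, 3, 4, 5], the degrees are [4, 4, 2, 2, 2, 2], giving D = diag(4, 4, 2, 2, 2, 2) and L = D - A. The multiplicity of 0 as a Laplacian eigenvalue equals the number of connected components. The single zero eigenvalue shows the graph is connected. The eigenvalues sum to 16, which equals trace(L) = 2|E|.

[0, 2, 2, 2, 4, 6]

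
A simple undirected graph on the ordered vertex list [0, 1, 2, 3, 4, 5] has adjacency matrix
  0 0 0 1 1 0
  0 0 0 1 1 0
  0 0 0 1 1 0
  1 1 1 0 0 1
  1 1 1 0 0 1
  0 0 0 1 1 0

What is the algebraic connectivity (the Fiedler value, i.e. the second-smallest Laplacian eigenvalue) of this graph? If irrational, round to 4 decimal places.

Reading degrees in the order [0, 1, 2, 3, 4, 5] gives [2, 2, 2, 4, 4, 2]; set D = diag(2, 2, 2, 4, 4, 2) and form L = D - A. The smallest Laplacian eigenvalue is always 0. The next one, lambda_2 = 2, measures how hard the graph is to disconnect: larger values mean better connectivity.

2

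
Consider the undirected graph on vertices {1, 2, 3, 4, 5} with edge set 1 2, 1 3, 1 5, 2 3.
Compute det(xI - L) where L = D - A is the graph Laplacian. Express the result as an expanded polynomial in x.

x^5 - 8x^4 + 19x^3 - 12x^2

Reading degrees in the order [1, 2, 3, 4, 5] gives [3, 2, 2, 0, 1]; set D = diag(3, 2, 2, 0, 1) and form L = D - A. Computing det(xI - L) by cofactor expansion (or equivalently via sum-over-permutations) gives x^5 - 8x^4 + 19x^3 - 12x^2. The constant term is 0 because L is singular (the all-ones vector lies in its kernel). The largest eigenvalue, 4, is at most the vertex count 5. There are 2 zeros in the spectrum, matching the 2 components.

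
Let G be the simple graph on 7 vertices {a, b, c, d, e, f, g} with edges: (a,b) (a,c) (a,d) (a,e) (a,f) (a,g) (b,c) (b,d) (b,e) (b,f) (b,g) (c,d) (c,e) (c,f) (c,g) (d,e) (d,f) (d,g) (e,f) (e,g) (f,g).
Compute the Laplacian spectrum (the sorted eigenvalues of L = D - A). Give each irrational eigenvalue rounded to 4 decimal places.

Reading degrees in the order [a, b, c, d, e, f, g] gives [6, 6, 6, 6, 6, 6, 6]; set D = diag(6, 6, 6, 6, 6, 6, 6) and form L = D - A. Since every row of L sums to 0, the all-ones vector is in the kernel and 0 is an eigenvalue. The single zero eigenvalue shows the graph is connected.

[0, 7, 7, 7, 7, 7, 7]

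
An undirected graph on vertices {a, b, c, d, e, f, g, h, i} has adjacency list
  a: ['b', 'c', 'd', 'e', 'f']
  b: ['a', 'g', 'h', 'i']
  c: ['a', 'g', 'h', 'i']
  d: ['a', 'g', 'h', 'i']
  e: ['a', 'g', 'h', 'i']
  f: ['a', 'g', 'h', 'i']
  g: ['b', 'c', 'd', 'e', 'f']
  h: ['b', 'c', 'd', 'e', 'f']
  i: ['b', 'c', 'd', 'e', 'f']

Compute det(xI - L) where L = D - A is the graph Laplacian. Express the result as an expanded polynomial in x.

x^9 - 40x^8 + 690x^7 - 6720x^6 + 40485x^5 - 154704x^4 + 366560x^3 - 492800x^2 + 288000x

Reading degrees in the order [a, b, c, d, e, f, g, h, i] gives [5, 4, 4, 4, 4, 4, 5, 5, 5]; set D = diag(5, 4, 4, 4, 4, 4, 5, 5, 5) and form L = D - A. Computing det(xI - L) by cofactor expansion (or equivalently via sum-over-permutations) gives x^9 - 40x^8 + 690x^7 - 6720x^6 + 40485x^5 - 154704x^4 + 366560x^3 - 492800x^2 + 288000x. Since p(0) = det(-L) = 0, x divides p(x).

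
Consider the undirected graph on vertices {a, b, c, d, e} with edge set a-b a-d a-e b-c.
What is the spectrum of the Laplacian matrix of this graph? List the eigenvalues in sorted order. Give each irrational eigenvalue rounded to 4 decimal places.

[0, 0.5188, 1, 2.3111, 4.1701]

Reading degrees in the order [a, b, c, d, e] gives [3, 2, 1, 1, 1]; set D = diag(3, 2, 1, 1, 1) and form L = D - A. Diagonalising L (or applying a numerical eigensolver to the 5x5 matrix) gives the spectrum above. The single zero eigenvalue shows the graph is connected. There is one zero in the spectrum, matching the 1 component. The eigenvalues sum to 8, which equals trace(L) = 2|E|.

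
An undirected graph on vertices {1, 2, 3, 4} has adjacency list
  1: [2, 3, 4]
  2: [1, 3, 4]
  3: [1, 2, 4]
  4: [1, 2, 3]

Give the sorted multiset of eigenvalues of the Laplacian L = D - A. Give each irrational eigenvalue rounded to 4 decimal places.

Reading degrees in the order [1, 2, 3, 4] gives [3, 3, 3, 3]; set D = diag(3, 3, 3, 3) and form L = D - A. Diagonalising L (or applying a numerical eigensolver to the 4x4 matrix) gives the spectrum above. The single zero eigenvalue shows the graph is connected. The eigenvalues sum to 12, which equals trace(L) = 2|E|. There is one zero in the spectrum, matching the 1 component.

[0, 4, 4, 4]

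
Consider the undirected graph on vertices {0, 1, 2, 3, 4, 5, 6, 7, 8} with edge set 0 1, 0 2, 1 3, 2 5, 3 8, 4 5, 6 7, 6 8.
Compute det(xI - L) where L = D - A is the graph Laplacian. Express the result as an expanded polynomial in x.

x^9 - 16x^8 + 105x^7 - 364x^6 + 715x^5 - 792x^4 + 462x^3 - 120x^2 + 9x

Reading degrees in the order [0, 1, 2, 3, 4, 5, 6, 7, 8] gives [2, 2, 2, 2, 1, 2, 2, 1, 2]; set D = diag(2, 2, 2, 2, 1, 2, 2, 1, 2) and form L = D - A. L has integer entries, so p(x) = det(xI - L) has integer coefficients. Expanding the determinant yields x^9 - 16x^8 + 105x^7 - 364x^6 + 715x^5 - 792x^4 + 462x^3 - 120x^2 + 9x. Since p(0) = det(-L) = 0, x divides p(x). By the matrix-tree theorem the graph has (1/9) * product of the nonzero eigenvalues = 1 spanning tree. The largest eigenvalue, 3.8794, is at most the vertex count 9.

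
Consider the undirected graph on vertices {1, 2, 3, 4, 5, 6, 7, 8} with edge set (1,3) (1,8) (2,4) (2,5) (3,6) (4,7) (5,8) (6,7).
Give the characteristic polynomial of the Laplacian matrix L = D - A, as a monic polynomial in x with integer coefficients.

x^8 - 16x^7 + 104x^6 - 352x^5 + 660x^4 - 672x^3 + 336x^2 - 64x

Each diagonal entry of L is the vertex degree and each off-diagonal entry is -1 where an edge is present, 0 otherwise; in the order [1, 2, 3, 4, 5, 6, 7, 8] the diagonal is [2, 2, 2, 2, 2, 2, 2, 2]. Computing det(xI - L) by cofactor expansion (or equivalently via sum-over-permutations) gives x^8 - 16x^7 + 104x^6 - 352x^5 + 660x^4 - 672x^3 + 336x^2 - 64x. The constant term is 0 because L is singular (the all-ones vector lies in its kernel). There is one zero in the spectrum, matching the 1 component.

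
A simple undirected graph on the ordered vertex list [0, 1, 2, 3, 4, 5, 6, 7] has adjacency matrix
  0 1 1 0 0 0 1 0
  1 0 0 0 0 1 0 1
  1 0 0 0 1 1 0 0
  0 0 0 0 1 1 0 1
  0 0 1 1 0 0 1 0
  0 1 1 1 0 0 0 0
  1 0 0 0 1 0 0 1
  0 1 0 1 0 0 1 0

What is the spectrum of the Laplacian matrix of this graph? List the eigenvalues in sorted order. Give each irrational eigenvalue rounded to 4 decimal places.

[0, 2, 2, 2, 4, 4, 4, 6]

Reading degrees in the order [0, 1, 2, 3, 4, 5, 6, 7] gives [3, 3, 3, 3, 3, 3, 3, 3]; set D = diag(3, 3, 3, 3, 3, 3, 3, 3) and form L = D - A. Since every row of L sums to 0, the all-ones vector is in the kernel and 0 is an eigenvalue. The single zero eigenvalue shows the graph is connected.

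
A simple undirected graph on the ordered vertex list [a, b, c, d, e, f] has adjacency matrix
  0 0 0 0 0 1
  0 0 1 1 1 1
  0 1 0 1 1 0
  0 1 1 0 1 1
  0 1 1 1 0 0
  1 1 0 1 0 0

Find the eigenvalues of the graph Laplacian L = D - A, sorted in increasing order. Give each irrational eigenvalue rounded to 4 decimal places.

[0, 0.7639, 3, 4, 5, 5.2361]

Reading degrees in the order [a, b, c, d, e, f] gives [1, 4, 3, 4, 3, 3]; set D = diag(1, 4, 3, 4, 3, 3) and form L = D - A. Since every row of L sums to 0, the all-ones vector is in the kernel and 0 is an eigenvalue.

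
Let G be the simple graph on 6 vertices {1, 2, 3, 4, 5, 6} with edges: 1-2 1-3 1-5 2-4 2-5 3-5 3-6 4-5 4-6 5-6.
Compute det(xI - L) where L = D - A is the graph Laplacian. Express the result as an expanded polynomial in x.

x^6 - 20x^5 + 155x^4 - 580x^3 + 1045x^2 - 726x

With the vertex order [1, 2, 3, 4, 5, 6], the degrees are [3, 3, 3, 3, 5, 3], giving D = diag(3, 3, 3, 3, 5, 3) and L = D - A. Computing det(xI - L) by cofactor expansion (or equivalently via sum-over-permutations) gives x^6 - 20x^5 + 155x^4 - 580x^3 + 1045x^2 - 726x. Since p(0) = det(-L) = 0, x divides p(x). The eigenvalues sum to 20, which equals trace(L) = 2|E|.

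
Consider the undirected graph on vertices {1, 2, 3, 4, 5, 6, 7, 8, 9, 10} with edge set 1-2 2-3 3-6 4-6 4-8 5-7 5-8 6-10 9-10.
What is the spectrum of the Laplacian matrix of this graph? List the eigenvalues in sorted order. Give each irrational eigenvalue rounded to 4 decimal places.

[0, 0.1479, 0.2814, 0.7873, 1.2931, 2, 2.4631, 3.0926, 3.4687, 4.4659]

Reading degrees in the order [1, 2, 3, 4, 5, 6, 7, 8, 9, 10] gives [1, 2, 2, 2, 2, 3, 1, 2, 1, 2]; set D = diag(1, 2, 2, 2, 2, 3, 1, 2, 1, 2) and form L = D - A. The multiplicity of 0 as a Laplacian eigenvalue equals the number of connected components. The single zero eigenvalue shows the graph is connected. There is one zero in the spectrum, matching the 1 component.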